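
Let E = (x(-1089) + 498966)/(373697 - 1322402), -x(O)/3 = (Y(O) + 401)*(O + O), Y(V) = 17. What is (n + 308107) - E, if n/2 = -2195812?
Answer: -1291349921769/316235 ≈ -4.0835e+6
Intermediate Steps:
n = -4391624 (n = 2*(-2195812) = -4391624)
x(O) = -2508*O (x(O) = -3*(17 + 401)*(O + O) = -1254*2*O = -2508*O)
E = -1076726/316235 (E = (-2508*(-1089) + 498966)/(373697 - 1322402) = (2731212 + 498966)/(-948705) = 3230178*(-1/948705) = -1076726/316235 ≈ -3.4048)
(n + 308107) - E = (-4391624 + 308107) - 1*(-1076726/316235) = -4083517 + 1076726/316235 = -1291349921769/316235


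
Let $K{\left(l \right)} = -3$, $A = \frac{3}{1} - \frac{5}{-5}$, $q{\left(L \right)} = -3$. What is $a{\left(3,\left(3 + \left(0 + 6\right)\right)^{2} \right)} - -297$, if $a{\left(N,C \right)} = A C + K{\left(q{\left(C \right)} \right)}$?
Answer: $618$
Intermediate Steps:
$A = 4$ ($A = 3 \cdot 1 - -1 = 3 + 1 = 4$)
$a{\left(N,C \right)} = -3 + 4 C$ ($a{\left(N,C \right)} = 4 C - 3 = -3 + 4 C$)
$a{\left(3,\left(3 + \left(0 + 6\right)\right)^{2} \right)} - -297 = \left(-3 + 4 \left(3 + \left(0 + 6\right)\right)^{2}\right) - -297 = \left(-3 + 4 \left(3 + 6\right)^{2}\right) + 297 = \left(-3 + 4 \cdot 9^{2}\right) + 297 = \left(-3 + 4 \cdot 81\right) + 297 = \left(-3 + 324\right) + 297 = 321 + 297 = 618$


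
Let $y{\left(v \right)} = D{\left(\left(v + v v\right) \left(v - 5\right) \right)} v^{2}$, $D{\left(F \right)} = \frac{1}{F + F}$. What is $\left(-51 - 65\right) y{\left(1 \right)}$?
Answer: $\frac{29}{4} \approx 7.25$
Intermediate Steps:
$D{\left(F \right)} = \frac{1}{2 F}$
$y{\left(v \right)} = \frac{v^{2}}{2 \left(-5 + v\right) \left(v + v^{2}\right)}$ ($y{\left(v \right)} = \frac{1}{2 \left(v + v v\right) \left(v - 5\right)} v^{2} = \frac{1}{2 \left(v + v^{2}\right) \left(-5 + v\right)} v^{2} = \frac{1}{2 \left(-5 + v\right) \left(v + v^{2}\right)} v^{2} = \frac{v^{2}}{2 \left(-5 + v\right) \left(v + v^{2}\right)}$)
$\left(-51 - 65\right) y{\left(1 \right)} = \left(-51 - 65\right) \frac{1}{2} \cdot 1 \frac{1}{-5 + 1^{2} - 4} = - 116 \cdot \frac{1}{2} \cdot 1 \frac{1}{-5 + 1 - 4} = - 116 \cdot \frac{1}{2} \cdot 1 \frac{1}{-8} = - 116 \cdot \frac{1}{2} \cdot 1 \left(- \frac{1}{8}\right) = \left(-116\right) \left(- \frac{1}{16}\right) = \frac{29}{4}$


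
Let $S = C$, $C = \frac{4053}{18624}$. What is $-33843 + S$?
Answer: $- \frac{210095993}{6208} \approx -33843.0$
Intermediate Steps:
$C = \frac{1351}{6208}$ ($C = 4053 \cdot \frac{1}{18624} = \frac{1351}{6208} \approx 0.21762$)
$S = \frac{1351}{6208} \approx 0.21762$
$-33843 + S = -33843 + \frac{1351}{6208} = - \frac{210095993}{6208}$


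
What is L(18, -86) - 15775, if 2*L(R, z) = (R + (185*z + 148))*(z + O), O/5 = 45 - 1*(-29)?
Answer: -2251423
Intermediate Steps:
O = 370 (O = 5*(45 - 1*(-29)) = 5*(45 + 29) = 5*74 = 370)
L(R, z) = (370 + z)*(148 + R + 185*z)/2 (L(R, z) = ((R + (185*z + 148))*(z + 370))/2 = ((R + (148 + 185*z))*(370 + z))/2 = ((148 + R + 185*z)*(370 + z))/2 = ((370 + z)*(148 + R + 185*z))/2 = (370 + z)*(148 + R + 185*z)/2)
L(18, -86) - 15775 = (27380 + 185*18 + 34299*(-86) + (185/2)*(-86)² + (½)*18*(-86)) - 15775 = (27380 + 3330 - 2949714 + (185/2)*7396 - 774) - 15775 = (27380 + 3330 - 2949714 + 684130 - 774) - 15775 = -2235648 - 15775 = -2251423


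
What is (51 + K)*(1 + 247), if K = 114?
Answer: 40920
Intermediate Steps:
(51 + K)*(1 + 247) = (51 + 114)*(1 + 247) = 165*248 = 40920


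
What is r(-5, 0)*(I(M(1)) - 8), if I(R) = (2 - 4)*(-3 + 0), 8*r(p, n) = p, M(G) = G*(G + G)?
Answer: 5/4 ≈ 1.2500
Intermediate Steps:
M(G) = 2*G² (M(G) = G*(2*G) = 2*G²)
r(p, n) = p/8
I(R) = 6 (I(R) = -2*(-3) = 6)
r(-5, 0)*(I(M(1)) - 8) = ((⅛)*(-5))*(6 - 8) = -5/8*(-2) = 5/4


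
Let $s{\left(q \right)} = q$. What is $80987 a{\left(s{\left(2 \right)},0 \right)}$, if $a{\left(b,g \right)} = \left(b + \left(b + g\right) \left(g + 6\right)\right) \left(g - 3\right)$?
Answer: $-3401454$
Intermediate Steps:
$a{\left(b,g \right)} = \left(-3 + g\right) \left(b + \left(6 + g\right) \left(b + g\right)\right)$ ($a{\left(b,g \right)} = \left(b + \left(b + g\right) \left(6 + g\right)\right) \left(-3 + g\right) = \left(b + \left(6 + g\right) \left(b + g\right)\right) \left(-3 + g\right) = \left(-3 + g\right) \left(b + \left(6 + g\right) \left(b + g\right)\right)$)
$80987 a{\left(s{\left(2 \right)},0 \right)} = 80987 \left(0^{3} - 42 - 0 + 3 \cdot 0^{2} + 2 \cdot 0^{2} + 4 \cdot 2 \cdot 0\right) = 80987 \left(0 - 42 + 0 + 3 \cdot 0 + 2 \cdot 0 + 0\right) = 80987 \left(0 - 42 + 0 + 0 + 0 + 0\right) = 80987 \left(-42\right) = -3401454$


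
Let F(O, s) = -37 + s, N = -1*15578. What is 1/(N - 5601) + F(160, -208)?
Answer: -5188856/21179 ≈ -245.00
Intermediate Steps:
N = -15578
1/(N - 5601) + F(160, -208) = 1/(-15578 - 5601) + (-37 - 208) = 1/(-21179) - 245 = -1/21179 - 245 = -5188856/21179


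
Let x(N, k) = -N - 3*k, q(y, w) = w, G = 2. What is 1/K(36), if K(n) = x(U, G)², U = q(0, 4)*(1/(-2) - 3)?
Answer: 1/64 ≈ 0.015625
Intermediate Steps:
U = -14 (U = 4*(1/(-2) - 3) = 4*(-½ - 3) = 4*(-7/2) = -14)
K(n) = 64 (K(n) = (-1*(-14) - 3*2)² = (14 - 6)² = 8² = 64)
1/K(36) = 1/64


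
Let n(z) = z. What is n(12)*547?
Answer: 6564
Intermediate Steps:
n(12)*547 = 12*547 = 6564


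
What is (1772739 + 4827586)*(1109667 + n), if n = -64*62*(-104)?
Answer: 10047932160175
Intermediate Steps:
n = 412672 (n = -3968*(-104) = 412672)
(1772739 + 4827586)*(1109667 + n) = (1772739 + 4827586)*(1109667 + 412672) = 6600325*1522339 = 10047932160175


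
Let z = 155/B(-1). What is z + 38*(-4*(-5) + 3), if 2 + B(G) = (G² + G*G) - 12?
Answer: 10333/12 ≈ 861.08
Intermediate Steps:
B(G) = -14 + 2*G² (B(G) = -2 + ((G² + G*G) - 12) = -2 + ((G² + G²) - 12) = -2 + (2*G² - 12) = -2 + (-12 + 2*G²) = -14 + 2*G²)
z = -155/12 (z = 155/(-14 + 2*(-1)²) = 155/(-14 + 2*1) = 155/(-14 + 2) = 155/(-12) = 155*(-1/12) = -155/12 ≈ -12.917)
z + 38*(-4*(-5) + 3) = -155/12 + 38*(-4*(-5) + 3) = -155/12 + 38*(20 + 3) = -155/12 + 38*23 = -155/12 + 874 = 10333/12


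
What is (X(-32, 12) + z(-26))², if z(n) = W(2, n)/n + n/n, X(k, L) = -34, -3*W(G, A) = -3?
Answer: 737881/676 ≈ 1091.5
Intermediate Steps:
W(G, A) = 1 (W(G, A) = -⅓*(-3) = 1)
z(n) = 1 + 1/n (z(n) = 1/n + n/n = 1/n + 1 = 1 + 1/n)
(X(-32, 12) + z(-26))² = (-34 + (1 - 26)/(-26))² = (-34 - 1/26*(-25))² = (-34 + 25/26)² = (-859/26)² = 737881/676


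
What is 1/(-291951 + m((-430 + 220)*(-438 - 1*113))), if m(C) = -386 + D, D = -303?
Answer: -1/292640 ≈ -3.4172e-6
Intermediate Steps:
m(C) = -689 (m(C) = -386 - 303 = -689)
1/(-291951 + m((-430 + 220)*(-438 - 1*113))) = 1/(-291951 - 689) = 1/(-292640) = -1/292640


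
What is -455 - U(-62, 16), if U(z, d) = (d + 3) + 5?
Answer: -479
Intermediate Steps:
U(z, d) = 8 + d (U(z, d) = (3 + d) + 5 = 8 + d)
-455 - U(-62, 16) = -455 - (8 + 16) = -455 - 1*24 = -455 - 24 = -479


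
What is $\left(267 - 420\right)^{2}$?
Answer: $23409$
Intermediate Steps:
$\left(267 - 420\right)^{2} = \left(-153\right)^{2} = 23409$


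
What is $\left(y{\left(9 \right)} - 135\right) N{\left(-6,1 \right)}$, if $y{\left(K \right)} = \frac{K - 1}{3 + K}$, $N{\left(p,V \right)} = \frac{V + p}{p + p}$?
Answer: $- \frac{2015}{36} \approx -55.972$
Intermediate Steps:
$N{\left(p,V \right)} = \frac{V + p}{2 p}$
$y{\left(K \right)} = \frac{-1 + K}{3 + K}$
$\left(y{\left(9 \right)} - 135\right) N{\left(-6,1 \right)} = \left(\frac{-1 + 9}{3 + 9} - 135\right) \frac{1 - 6}{2 \left(-6\right)} = \left(\frac{1}{12} \cdot 8 - 135\right) \frac{1}{2} \left(- \frac{1}{6}\right) \left(-5\right) = \left(\frac{1}{12} \cdot 8 - 135\right) \frac{5}{12} = \left(\frac{2}{3} - 135\right) \frac{5}{12} = \left(- \frac{403}{3}\right) \frac{5}{12} = - \frac{2015}{36}$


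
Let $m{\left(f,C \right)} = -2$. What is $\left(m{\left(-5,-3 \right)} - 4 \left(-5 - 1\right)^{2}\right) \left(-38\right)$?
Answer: $5548$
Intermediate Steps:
$\left(m{\left(-5,-3 \right)} - 4 \left(-5 - 1\right)^{2}\right) \left(-38\right) = \left(-2 - 4 \left(-5 - 1\right)^{2}\right) \left(-38\right) = \left(-2 - 4 \left(-6\right)^{2}\right) \left(-38\right) = \left(-2 - 144\right) \left(-38\right) = \left(-146\right) \left(-38\right) = 5548$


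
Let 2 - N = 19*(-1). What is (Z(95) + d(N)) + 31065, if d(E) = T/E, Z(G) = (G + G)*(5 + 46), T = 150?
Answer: 285335/7 ≈ 40762.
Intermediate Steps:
Z(G) = 102*G (Z(G) = (2*G)*51 = 102*G)
N = 21 (N = 2 - 19*(-1) = 2 - 1*(-19) = 2 + 19 = 21)
d(E) = 150/E
(Z(95) + d(N)) + 31065 = (102*95 + 150/21) + 31065 = (9690 + 150*(1/21)) + 31065 = (9690 + 50/7) + 31065 = 67880/7 + 31065 = 285335/7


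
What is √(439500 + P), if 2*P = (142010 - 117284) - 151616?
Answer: √376055 ≈ 613.23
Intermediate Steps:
P = -63445 (P = ((142010 - 117284) - 151616)/2 = (24726 - 151616)/2 = (½)*(-126890) = -63445)
√(439500 + P) = √(439500 - 63445) = √376055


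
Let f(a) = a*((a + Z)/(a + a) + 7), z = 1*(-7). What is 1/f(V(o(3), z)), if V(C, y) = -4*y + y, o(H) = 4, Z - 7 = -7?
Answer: 2/315 ≈ 0.0063492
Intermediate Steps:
Z = 0 (Z = 7 - 7 = 0)
z = -7
V(C, y) = -3*y
f(a) = 15*a/2 (f(a) = a*((a + 0)/(a + a) + 7) = a*(a/((2*a)) + 7) = a*(a*(1/(2*a)) + 7) = a*(½ + 7) = a*(15/2) = 15*a/2)
1/f(V(o(3), z)) = 1/(15*(-3*(-7))/2) = 1/((15/2)*21) = 1/(315/2) = 2/315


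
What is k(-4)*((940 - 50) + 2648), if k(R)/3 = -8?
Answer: -84912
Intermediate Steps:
k(R) = -24 (k(R) = 3*(-8) = -24)
k(-4)*((940 - 50) + 2648) = -24*((940 - 50) + 2648) = -24*(890 + 2648) = -24*3538 = -84912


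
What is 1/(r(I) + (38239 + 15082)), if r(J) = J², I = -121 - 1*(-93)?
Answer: 1/54105 ≈ 1.8483e-5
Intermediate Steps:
I = -28 (I = -121 + 93 = -28)
1/(r(I) + (38239 + 15082)) = 1/((-28)² + (38239 + 15082)) = 1/(784 + 53321) = 1/54105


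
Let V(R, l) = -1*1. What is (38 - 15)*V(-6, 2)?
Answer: -23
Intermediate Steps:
V(R, l) = -1
(38 - 15)*V(-6, 2) = (38 - 15)*(-1) = 23*(-1) = -23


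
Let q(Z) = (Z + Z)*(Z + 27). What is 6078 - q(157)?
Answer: -51698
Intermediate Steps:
q(Z) = 2*Z*(27 + Z) (q(Z) = (2*Z)*(27 + Z) = 2*Z*(27 + Z))
6078 - q(157) = 6078 - 2*157*(27 + 157) = 6078 - 2*157*184 = 6078 - 1*57776 = 6078 - 57776 = -51698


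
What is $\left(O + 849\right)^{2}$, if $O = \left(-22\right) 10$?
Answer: $395641$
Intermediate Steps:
$O = -220$
$\left(O + 849\right)^{2} = \left(-220 + 849\right)^{2} = 629^{2} = 395641$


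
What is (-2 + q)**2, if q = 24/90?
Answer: 676/225 ≈ 3.0044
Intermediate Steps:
q = 4/15 (q = 24*(1/90) = 4/15 ≈ 0.26667)
(-2 + q)**2 = (-2 + 4/15)**2 = (-26/15)**2 = 676/225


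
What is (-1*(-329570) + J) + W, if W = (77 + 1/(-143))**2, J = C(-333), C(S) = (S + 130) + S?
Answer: 6849636366/20449 ≈ 3.3496e+5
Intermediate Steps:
C(S) = 130 + 2*S (C(S) = (130 + S) + S = 130 + 2*S)
J = -536 (J = 130 + 2*(-333) = 130 - 666 = -536)
W = 121220100/20449 (W = (77 - 1/143)**2 = (11010/143)**2 = 121220100/20449 ≈ 5927.9)
(-1*(-329570) + J) + W = (-1*(-329570) - 536) + 121220100/20449 = (329570 - 536) + 121220100/20449 = 329034 + 121220100/20449 = 6849636366/20449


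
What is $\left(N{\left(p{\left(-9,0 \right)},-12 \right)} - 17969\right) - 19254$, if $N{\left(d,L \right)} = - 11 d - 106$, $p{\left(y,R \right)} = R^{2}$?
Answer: $-37329$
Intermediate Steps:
$N{\left(d,L \right)} = -106 - 11 d$
$\left(N{\left(p{\left(-9,0 \right)},-12 \right)} - 17969\right) - 19254 = \left(\left(-106 - 11 \cdot 0^{2}\right) - 17969\right) - 19254 = \left(\left(-106 - 0\right) - 17969\right) - 19254 = \left(\left(-106 + 0\right) - 17969\right) - 19254 = \left(-106 - 17969\right) - 19254 = -18075 - 19254 = -37329$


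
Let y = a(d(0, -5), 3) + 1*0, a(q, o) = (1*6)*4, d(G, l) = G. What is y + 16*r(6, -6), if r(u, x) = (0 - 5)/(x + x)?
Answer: 92/3 ≈ 30.667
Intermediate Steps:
r(u, x) = -5/(2*x) (r(u, x) = -5*1/(2*x) = -5/(2*x))
a(q, o) = 24 (a(q, o) = 6*4 = 24)
y = 24 (y = 24 + 1*0 = 24 + 0 = 24)
y + 16*r(6, -6) = 24 + 16*(-5/2/(-6)) = 24 + 16*(-5/2*(-1/6)) = 24 + 16*(5/12) = 24 + 20/3 = 92/3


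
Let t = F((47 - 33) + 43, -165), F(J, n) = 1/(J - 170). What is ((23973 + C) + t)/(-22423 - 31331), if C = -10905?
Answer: -1476683/6074202 ≈ -0.24311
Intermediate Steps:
F(J, n) = 1/(-170 + J)
t = -1/113 (t = 1/(-170 + ((47 - 33) + 43)) = 1/(-170 + (14 + 43)) = 1/(-170 + 57) = 1/(-113) = -1/113 ≈ -0.0088496)
((23973 + C) + t)/(-22423 - 31331) = ((23973 - 10905) - 1/113)/(-22423 - 31331) = (13068 - 1/113)/(-53754) = (1476683/113)*(-1/53754) = -1476683/6074202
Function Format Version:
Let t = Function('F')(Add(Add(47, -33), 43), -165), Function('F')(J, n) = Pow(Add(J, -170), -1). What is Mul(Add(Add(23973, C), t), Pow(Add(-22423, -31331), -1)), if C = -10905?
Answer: Rational(-1476683, 6074202) ≈ -0.24311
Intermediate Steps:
Function('F')(J, n) = Pow(Add(-170, J), -1)
t = Rational(-1, 113) (t = Pow(Add(-170, Add(Add(47, -33), 43)), -1) = Pow(Add(-170, Add(14, 43)), -1) = Pow(Add(-170, 57), -1) = Pow(-113, -1) = Rational(-1, 113) ≈ -0.0088496)
Mul(Add(Add(23973, C), t), Pow(Add(-22423, -31331), -1)) = Mul(Add(Add(23973, -10905), Rational(-1, 113)), Pow(Add(-22423, -31331), -1)) = Mul(Add(13068, Rational(-1, 113)), Pow(-53754, -1)) = Mul(Rational(1476683, 113), Rational(-1, 53754)) = Rational(-1476683, 6074202)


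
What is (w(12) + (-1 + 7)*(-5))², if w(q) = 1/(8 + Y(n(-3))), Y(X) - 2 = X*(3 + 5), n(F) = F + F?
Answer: 1301881/1444 ≈ 901.58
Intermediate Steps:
n(F) = 2*F
Y(X) = 2 + 8*X (Y(X) = 2 + X*(3 + 5) = 2 + X*8 = 2 + 8*X)
w(q) = -1/38 (w(q) = 1/(8 + (2 + 8*(2*(-3)))) = 1/(8 + (2 + 8*(-6))) = 1/(8 + (2 - 48)) = 1/(8 - 46) = 1/(-38) = -1/38)
(w(12) + (-1 + 7)*(-5))² = (-1/38 + (-1 + 7)*(-5))² = (-1/38 + 6*(-5))² = (-1/38 - 30)² = (-1141/38)² = 1301881/1444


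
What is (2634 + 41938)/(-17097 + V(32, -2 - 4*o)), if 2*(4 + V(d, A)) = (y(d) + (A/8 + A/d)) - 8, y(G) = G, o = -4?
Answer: -1426304/546813 ≈ -2.6084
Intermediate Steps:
V(d, A) = -8 + d/2 + A/16 + A/(2*d) (V(d, A) = -4 + ((d + (A/8 + A/d)) - 8)/2 = -4 + ((d + A/8 + A/d) - 8)/2 = -4 + (-8 + d + A/8 + A/d)/2 = -4 + (-4 + d/2 + A/16 + A/(2*d)) = -8 + d/2 + A/16 + A/(2*d))
(2634 + 41938)/(-17097 + V(32, -2 - 4*o)) = (2634 + 41938)/(-17097 + (-8 + (½)*32 + (-2 - 4*(-4))/16 + (½)*(-2 - 4*(-4))/32)) = 44572/(-17097 + (-8 + 16 + (-2 + 16)/16 + (½)*(-2 + 16)*(1/32))) = 44572/(-17097 + (-8 + 16 + (1/16)*14 + (½)*14*(1/32))) = 44572/(-17097 + (-8 + 16 + 7/8 + 7/32)) = 44572/(-17097 + 291/32) = 44572/(-546813/32) = 44572*(-32/546813) = -1426304/546813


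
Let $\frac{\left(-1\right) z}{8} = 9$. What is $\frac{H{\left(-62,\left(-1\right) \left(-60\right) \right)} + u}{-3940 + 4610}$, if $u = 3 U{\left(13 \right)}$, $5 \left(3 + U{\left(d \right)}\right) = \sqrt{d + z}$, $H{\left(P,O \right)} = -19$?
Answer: $- \frac{14}{335} + \frac{3 i \sqrt{59}}{3350} \approx -0.041791 + 0.0068786 i$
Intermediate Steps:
$z = -72$ ($z = \left(-8\right) 9 = -72$)
$U{\left(d \right)} = -3 + \frac{\sqrt{-72 + d}}{5}$ ($U{\left(d \right)} = -3 + \frac{\sqrt{d - 72}}{5} = -3 + \frac{\sqrt{-72 + d}}{5}$)
$u = -9 + \frac{3 i \sqrt{59}}{5}$ ($u = 3 \left(-3 + \frac{\sqrt{-72 + 13}}{5}\right) = 3 \left(-3 + \frac{\sqrt{-59}}{5}\right) = 3 \left(-3 + \frac{i \sqrt{59}}{5}\right) = -9 + \frac{3 i \sqrt{59}}{5} \approx -9.0 + 4.6087 i$)
$\frac{H{\left(-62,\left(-1\right) \left(-60\right) \right)} + u}{-3940 + 4610} = \frac{-19 - \left(9 - \frac{3 i \sqrt{59}}{5}\right)}{-3940 + 4610} = \frac{-28 + \frac{3 i \sqrt{59}}{5}}{670} = \left(-28 + \frac{3 i \sqrt{59}}{5}\right) \frac{1}{670} = - \frac{14}{335} + \frac{3 i \sqrt{59}}{3350}$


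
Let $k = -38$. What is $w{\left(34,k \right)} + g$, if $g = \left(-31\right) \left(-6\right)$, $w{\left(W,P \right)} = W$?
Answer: $220$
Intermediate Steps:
$g = 186$
$w{\left(34,k \right)} + g = 34 + 186 = 220$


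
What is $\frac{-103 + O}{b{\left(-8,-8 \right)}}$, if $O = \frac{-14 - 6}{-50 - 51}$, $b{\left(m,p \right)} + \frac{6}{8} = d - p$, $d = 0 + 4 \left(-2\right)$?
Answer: $\frac{13844}{101} \approx 137.07$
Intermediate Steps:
$d = -8$ ($d = 0 - 8 = -8$)
$b{\left(m,p \right)} = - \frac{35}{4} - p$ ($b{\left(m,p \right)} = - \frac{3}{4} - \left(8 + p\right) = - \frac{35}{4} - p$)
$O = \frac{20}{101}$ ($O = - \frac{20}{-101} = \left(-20\right) \left(- \frac{1}{101}\right) = \frac{20}{101} \approx 0.19802$)
$\frac{-103 + O}{b{\left(-8,-8 \right)}} = \frac{-103 + \frac{20}{101}}{- \frac{35}{4} - -8} = \frac{1}{- \frac{35}{4} + 8} \left(- \frac{10383}{101}\right) = \frac{1}{- \frac{3}{4}} \left(- \frac{10383}{101}\right) = \left(- \frac{4}{3}\right) \left(- \frac{10383}{101}\right) = \frac{13844}{101}$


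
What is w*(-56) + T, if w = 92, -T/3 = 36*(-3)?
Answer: -4828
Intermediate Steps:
T = 324 (T = -108*(-3) = -3*(-108) = 324)
w*(-56) + T = 92*(-56) + 324 = -5152 + 324 = -4828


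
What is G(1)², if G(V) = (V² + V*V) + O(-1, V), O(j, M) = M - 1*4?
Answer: 1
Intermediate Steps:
O(j, M) = -4 + M (O(j, M) = M - 4 = -4 + M)
G(V) = -4 + V + 2*V² (G(V) = (V² + V*V) + (-4 + V) = (V² + V²) + (-4 + V) = 2*V² + (-4 + V) = -4 + V + 2*V²)
G(1)² = (-4 + 1 + 2*1²)² = (-4 + 1 + 2*1)² = (-4 + 1 + 2)² = (-1)² = 1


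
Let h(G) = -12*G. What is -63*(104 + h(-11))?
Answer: -14868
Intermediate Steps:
-63*(104 + h(-11)) = -63*(104 - 12*(-11)) = -63*(104 + 132) = -63*236 = -14868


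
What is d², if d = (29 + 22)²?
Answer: 6765201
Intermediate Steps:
d = 2601 (d = 51² = 2601)
d² = 2601² = 6765201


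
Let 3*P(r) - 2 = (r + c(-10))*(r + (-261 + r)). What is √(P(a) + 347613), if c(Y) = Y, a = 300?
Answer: 11*√28293/3 ≈ 616.75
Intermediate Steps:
P(r) = ⅔ + (-261 + 2*r)*(-10 + r)/3 (P(r) = ⅔ + ((r - 10)*(r + (-261 + r)))/3 = ⅔ + ((-10 + r)*(-261 + 2*r))/3 = ⅔ + ((-261 + 2*r)*(-10 + r))/3 = ⅔ + (-261 + 2*r)*(-10 + r)/3)
√(P(a) + 347613) = √((2612/3 - 281/3*300 + (⅔)*300²) + 347613) = √((2612/3 - 28100 + (⅔)*90000) + 347613) = √((2612/3 - 28100 + 60000) + 347613) = √(98312/3 + 347613) = √(1141151/3) = 11*√28293/3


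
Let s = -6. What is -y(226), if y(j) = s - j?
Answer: 232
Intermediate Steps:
y(j) = -6 - j
-y(226) = -(-6 - 1*226) = -(-6 - 226) = -1*(-232) = 232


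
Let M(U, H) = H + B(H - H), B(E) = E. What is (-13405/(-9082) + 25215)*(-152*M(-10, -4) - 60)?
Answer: 62750393590/4541 ≈ 1.3819e+7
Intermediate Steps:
M(U, H) = H (M(U, H) = H + (H - H) = H + 0 = H)
(-13405/(-9082) + 25215)*(-152*M(-10, -4) - 60) = (-13405/(-9082) + 25215)*(-152*(-4) - 60) = (-13405*(-1/9082) + 25215)*(608 - 60) = (13405/9082 + 25215)*548 = (229016035/9082)*548 = 62750393590/4541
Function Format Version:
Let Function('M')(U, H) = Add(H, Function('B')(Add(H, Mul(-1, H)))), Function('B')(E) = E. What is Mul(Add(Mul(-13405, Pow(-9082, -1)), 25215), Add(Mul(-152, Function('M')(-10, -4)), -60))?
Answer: Rational(62750393590, 4541) ≈ 1.3819e+7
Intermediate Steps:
Function('M')(U, H) = H (Function('M')(U, H) = Add(H, Add(H, Mul(-1, H))) = Add(H, 0) = H)
Mul(Add(Mul(-13405, Pow(-9082, -1)), 25215), Add(Mul(-152, Function('M')(-10, -4)), -60)) = Mul(Add(Mul(-13405, Pow(-9082, -1)), 25215), Add(Mul(-152, -4), -60)) = Mul(Add(Mul(-13405, Rational(-1, 9082)), 25215), Add(608, -60)) = Mul(Add(Rational(13405, 9082), 25215), 548) = Mul(Rational(229016035, 9082), 548) = Rational(62750393590, 4541)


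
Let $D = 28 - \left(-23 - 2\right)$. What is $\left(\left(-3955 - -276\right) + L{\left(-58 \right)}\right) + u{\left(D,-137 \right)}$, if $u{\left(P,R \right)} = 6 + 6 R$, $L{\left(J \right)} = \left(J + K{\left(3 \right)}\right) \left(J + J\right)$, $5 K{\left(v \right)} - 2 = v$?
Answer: $2117$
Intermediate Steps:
$K{\left(v \right)} = \frac{2}{5} + \frac{v}{5}$
$L{\left(J \right)} = 2 J \left(1 + J\right)$ ($L{\left(J \right)} = \left(J + \left(\frac{2}{5} + \frac{1}{5} \cdot 3\right)\right) \left(J + J\right) = \left(J + \left(\frac{2}{5} + \frac{3}{5}\right)\right) 2 J = \left(J + 1\right) 2 J = \left(1 + J\right) 2 J = 2 J \left(1 + J\right)$)
$D = 53$ ($D = 28 - -25 = 28 + 25 = 53$)
$\left(\left(-3955 - -276\right) + L{\left(-58 \right)}\right) + u{\left(D,-137 \right)} = \left(\left(-3955 - -276\right) + 2 \left(-58\right) \left(1 - 58\right)\right) + \left(6 + 6 \left(-137\right)\right) = \left(\left(-3955 + 276\right) + 2 \left(-58\right) \left(-57\right)\right) + \left(6 - 822\right) = \left(-3679 + 6612\right) - 816 = 2933 - 816 = 2117$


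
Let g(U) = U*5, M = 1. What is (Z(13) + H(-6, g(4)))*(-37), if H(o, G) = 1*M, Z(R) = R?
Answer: -518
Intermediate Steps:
g(U) = 5*U
H(o, G) = 1 (H(o, G) = 1*1 = 1)
(Z(13) + H(-6, g(4)))*(-37) = (13 + 1)*(-37) = 14*(-37) = -518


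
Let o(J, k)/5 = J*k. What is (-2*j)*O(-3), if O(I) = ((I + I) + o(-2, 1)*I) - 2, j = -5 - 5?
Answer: 440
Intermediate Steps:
j = -10
o(J, k) = 5*J*k (o(J, k) = 5*(J*k) = 5*J*k)
O(I) = -2 - 8*I (O(I) = ((I + I) + (5*(-2)*1)*I) - 2 = (2*I - 10*I) - 2 = -8*I - 2 = -2 - 8*I)
(-2*j)*O(-3) = (-2*(-10))*(-2 - 8*(-3)) = 20*(-2 + 24) = 20*22 = 440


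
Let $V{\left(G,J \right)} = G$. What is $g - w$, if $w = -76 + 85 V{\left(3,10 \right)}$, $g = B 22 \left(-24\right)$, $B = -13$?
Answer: $6685$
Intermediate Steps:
$g = 6864$ ($g = \left(-13\right) 22 \left(-24\right) = \left(-286\right) \left(-24\right) = 6864$)
$w = 179$ ($w = -76 + 85 \cdot 3 = -76 + 255 = 179$)
$g - w = 6864 - 179 = 6685$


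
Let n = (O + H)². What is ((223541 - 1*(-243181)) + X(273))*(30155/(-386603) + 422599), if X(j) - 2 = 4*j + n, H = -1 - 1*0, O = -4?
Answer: 76434932063900322/386603 ≈ 1.9771e+11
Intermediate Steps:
H = -1 (H = -1 + 0 = -1)
n = 25 (n = (-4 - 1)² = (-5)² = 25)
X(j) = 27 + 4*j (X(j) = 2 + (4*j + 25) = 2 + (25 + 4*j) = 27 + 4*j)
((223541 - 1*(-243181)) + X(273))*(30155/(-386603) + 422599) = ((223541 - 1*(-243181)) + (27 + 4*273))*(30155/(-386603) + 422599) = ((223541 + 243181) + (27 + 1092))*(30155*(-1/386603) + 422599) = (466722 + 1119)*(-30155/386603 + 422599) = 467841*(163378011042/386603) = 76434932063900322/386603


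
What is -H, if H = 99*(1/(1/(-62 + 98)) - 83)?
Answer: 4653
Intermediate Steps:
H = -4653 (H = 99*(1/(1/36) - 83) = 99*(36 - 83) = 99*(-47) = -4653)
-H = -1*(-4653) = 4653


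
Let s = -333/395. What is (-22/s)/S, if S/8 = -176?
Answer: -395/21312 ≈ -0.018534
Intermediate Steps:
S = -1408 (S = 8*(-176) = -1408)
s = -333/395 (s = -333*1/395 = -333/395 ≈ -0.84304)
(-22/s)/S = -22/(-333/395)/(-1408) = -22*(-395/333)*(-1/1408) = (8690/333)*(-1/1408) = -395/21312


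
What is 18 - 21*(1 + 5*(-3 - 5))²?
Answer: -31923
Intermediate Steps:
18 - 21*(1 + 5*(-3 - 5))² = 18 - 21*(1 + 5*(-8))² = 18 - 21*(1 - 40)² = 18 - 21*(-39)² = 18 - 21*1521 = 18 - 31941 = -31923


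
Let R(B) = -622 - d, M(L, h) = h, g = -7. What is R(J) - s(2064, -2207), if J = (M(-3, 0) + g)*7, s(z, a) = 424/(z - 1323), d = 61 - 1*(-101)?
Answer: -581368/741 ≈ -784.57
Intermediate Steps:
d = 162 (d = 61 + 101 = 162)
s(z, a) = 424/(-1323 + z)
J = -49 (J = (0 - 7)*7 = -7*7 = -49)
R(B) = -784 (R(B) = -622 - 1*162 = -622 - 162 = -784)
R(J) - s(2064, -2207) = -784 - 424/(-1323 + 2064) = -784 - 424/741 = -581368/741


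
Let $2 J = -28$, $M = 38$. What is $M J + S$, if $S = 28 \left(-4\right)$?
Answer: $-644$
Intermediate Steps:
$S = -112$
$J = -14$ ($J = \frac{1}{2} \left(-28\right) = -14$)
$M J + S = 38 \left(-14\right) - 112 = -532 - 112 = -644$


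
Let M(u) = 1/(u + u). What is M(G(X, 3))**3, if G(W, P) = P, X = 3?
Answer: 1/216 ≈ 0.0046296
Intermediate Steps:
M(u) = 1/(2*u)
M(G(X, 3))**3 = ((1/2)/3)**3 = ((1/2)*(1/3))**3 = (1/6)**3 = 1/216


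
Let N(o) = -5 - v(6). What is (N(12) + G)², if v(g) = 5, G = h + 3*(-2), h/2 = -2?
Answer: 400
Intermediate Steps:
h = -4 (h = 2*(-2) = -4)
G = -10 (G = -4 + 3*(-2) = -4 - 6 = -10)
N(o) = -10 (N(o) = -5 - 1*5 = -5 - 5 = -10)
(N(12) + G)² = (-10 - 10)² = (-20)² = 400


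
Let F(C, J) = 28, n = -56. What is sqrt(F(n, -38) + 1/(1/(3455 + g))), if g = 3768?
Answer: sqrt(7251) ≈ 85.153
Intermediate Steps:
sqrt(F(n, -38) + 1/(1/(3455 + g))) = sqrt(28 + 1/(1/(3455 + 3768))) = sqrt(28 + 1/(1/7223)) = sqrt(28 + 7223) = sqrt(7251)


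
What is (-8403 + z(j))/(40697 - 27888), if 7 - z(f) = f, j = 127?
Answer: -8523/12809 ≈ -0.66539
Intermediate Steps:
z(f) = 7 - f
(-8403 + z(j))/(40697 - 27888) = (-8403 + (7 - 1*127))/(40697 - 27888) = (-8403 + (7 - 127))/12809 = (-8403 - 120)*(1/12809) = -8523*1/12809 = -8523/12809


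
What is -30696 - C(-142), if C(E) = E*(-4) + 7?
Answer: -31271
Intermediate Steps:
C(E) = 7 - 4*E (C(E) = -4*E + 7 = 7 - 4*E)
-30696 - C(-142) = -30696 - (7 - 4*(-142)) = -30696 - (7 + 568) = -30696 - 1*575 = -30696 - 575 = -31271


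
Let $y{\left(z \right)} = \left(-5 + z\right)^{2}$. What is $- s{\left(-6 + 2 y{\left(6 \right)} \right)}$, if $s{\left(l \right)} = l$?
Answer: $4$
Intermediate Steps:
$- s{\left(-6 + 2 y{\left(6 \right)} \right)} = - (-6 + 2 \left(-5 + 6\right)^{2}) = - (-6 + 2 \cdot 1^{2}) = - (-6 + 2 \cdot 1) = - (-6 + 2) = \left(-1\right) \left(-4\right) = 4$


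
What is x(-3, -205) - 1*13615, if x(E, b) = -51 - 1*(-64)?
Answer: -13602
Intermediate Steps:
x(E, b) = 13 (x(E, b) = -51 + 64 = 13)
x(-3, -205) - 1*13615 = 13 - 1*13615 = 13 - 13615 = -13602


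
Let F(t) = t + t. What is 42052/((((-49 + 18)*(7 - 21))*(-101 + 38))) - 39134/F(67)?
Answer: -268909199/915957 ≈ -293.58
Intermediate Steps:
F(t) = 2*t
42052/((((-49 + 18)*(7 - 21))*(-101 + 38))) - 39134/F(67) = 42052/((((-49 + 18)*(7 - 21))*(-101 + 38))) - 39134/(2*67) = 42052/((-31*(-14)*(-63))) - 39134/134 = 42052/((434*(-63))) - 39134*1/134 = 42052/(-27342) - 19567/67 = 42052*(-1/27342) - 19567/67 = -21026/13671 - 19567/67 = -268909199/915957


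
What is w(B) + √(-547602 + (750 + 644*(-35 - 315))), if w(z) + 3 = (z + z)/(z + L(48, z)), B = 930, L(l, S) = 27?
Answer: -337/319 + 2*I*√193063 ≈ -1.0564 + 878.78*I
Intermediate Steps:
w(z) = -3 + 2*z/(27 + z) (w(z) = -3 + (z + z)/(z + 27) = -3 + (2*z)/(27 + z) = -3 + 2*z/(27 + z))
w(B) + √(-547602 + (750 + 644*(-35 - 315))) = (-81 - 1*930)/(27 + 930) + √(-547602 + (750 + 644*(-35 - 315))) = (-81 - 930)/957 + √(-547602 + (750 + 644*(-350))) = (1/957)*(-1011) + √(-547602 + (750 - 225400)) = -337/319 + √(-547602 - 224650) = -337/319 + √(-772252) = -337/319 + 2*I*√193063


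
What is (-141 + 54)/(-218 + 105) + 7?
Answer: 878/113 ≈ 7.7699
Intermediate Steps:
(-141 + 54)/(-218 + 105) + 7 = -87/(-113) + 7 = -87*(-1/113) + 7 = 87/113 + 7 = 878/113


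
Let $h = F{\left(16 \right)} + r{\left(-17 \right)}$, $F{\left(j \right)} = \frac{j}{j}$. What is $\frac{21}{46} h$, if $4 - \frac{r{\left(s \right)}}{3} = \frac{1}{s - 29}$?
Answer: $\frac{12621}{2116} \approx 5.9646$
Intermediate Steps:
$F{\left(j \right)} = 1$
$r{\left(s \right)} = 12 - \frac{3}{-29 + s}$ ($r{\left(s \right)} = 12 - \frac{3}{s - 29} = 12 - \frac{3}{-29 + s}$)
$h = \frac{601}{46}$ ($h = 1 + \frac{3 \left(-117 + 4 \left(-17\right)\right)}{-29 - 17} = 1 + \frac{3 \left(-117 - 68\right)}{-46} = 1 + 3 \left(- \frac{1}{46}\right) \left(-185\right) = 1 + \frac{555}{46} = \frac{601}{46} \approx 13.065$)
$\frac{21}{46} h = \frac{21}{46} \cdot \frac{601}{46} = \frac{12621}{2116}$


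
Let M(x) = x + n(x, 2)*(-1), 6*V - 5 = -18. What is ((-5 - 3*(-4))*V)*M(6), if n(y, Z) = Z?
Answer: -182/3 ≈ -60.667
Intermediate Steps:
V = -13/6 (V = ⅚ + (⅙)*(-18) = ⅚ - 3 = -13/6 ≈ -2.1667)
M(x) = -2 + x (M(x) = x + 2*(-1) = x - 2 = -2 + x)
((-5 - 3*(-4))*V)*M(6) = ((-5 - 3*(-4))*(-13/6))*(-2 + 6) = ((-5 + 12)*(-13/6))*4 = (7*(-13/6))*4 = -91/6*4 = -182/3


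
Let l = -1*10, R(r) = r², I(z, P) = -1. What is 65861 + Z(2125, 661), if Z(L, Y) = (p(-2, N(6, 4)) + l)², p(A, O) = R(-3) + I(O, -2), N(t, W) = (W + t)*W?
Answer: 65865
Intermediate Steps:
N(t, W) = W*(W + t)
p(A, O) = 8 (p(A, O) = (-3)² - 1 = 9 - 1 = 8)
l = -10
Z(L, Y) = 4 (Z(L, Y) = (8 - 10)² = (-2)² = 4)
65861 + Z(2125, 661) = 65861 + 4 = 65865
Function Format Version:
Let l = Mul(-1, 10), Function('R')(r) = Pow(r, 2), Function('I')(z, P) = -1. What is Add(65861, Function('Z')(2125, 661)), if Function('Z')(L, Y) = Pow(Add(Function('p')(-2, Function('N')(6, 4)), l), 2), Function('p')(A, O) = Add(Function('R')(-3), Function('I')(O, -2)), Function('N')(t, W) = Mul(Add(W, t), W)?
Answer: 65865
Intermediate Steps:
Function('N')(t, W) = Mul(W, Add(W, t))
Function('p')(A, O) = 8 (Function('p')(A, O) = Add(Pow(-3, 2), -1) = Add(9, -1) = 8)
l = -10
Function('Z')(L, Y) = 4 (Function('Z')(L, Y) = Pow(Add(8, -10), 2) = Pow(-2, 2) = 4)
Add(65861, Function('Z')(2125, 661)) = Add(65861, 4) = 65865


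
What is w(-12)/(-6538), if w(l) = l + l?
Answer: 12/3269 ≈ 0.0036708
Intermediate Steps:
w(l) = 2*l
w(-12)/(-6538) = (2*(-12))/(-6538) = -24*(-1/6538) = 12/3269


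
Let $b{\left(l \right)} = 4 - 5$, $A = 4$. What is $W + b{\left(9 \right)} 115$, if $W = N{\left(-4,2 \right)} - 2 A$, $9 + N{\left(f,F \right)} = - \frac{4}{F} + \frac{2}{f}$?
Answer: $- \frac{269}{2} \approx -134.5$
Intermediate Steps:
$N{\left(f,F \right)} = -9 - \frac{4}{F} + \frac{2}{f}$ ($N{\left(f,F \right)} = -9 + \left(- \frac{4}{F} + \frac{2}{f}\right) = -9 - \frac{4}{F} + \frac{2}{f}$)
$b{\left(l \right)} = -1$
$W = - \frac{39}{2}$ ($W = \left(-9 - \frac{4}{2} + \frac{2}{-4}\right) - 8 = \left(-9 - 2 + 2 \left(- \frac{1}{4}\right)\right) - 8 = \left(-9 - 2 - \frac{1}{2}\right) - 8 = - \frac{23}{2} - 8 = - \frac{39}{2} \approx -19.5$)
$W + b{\left(9 \right)} 115 = - \frac{39}{2} - 115 = - \frac{269}{2}$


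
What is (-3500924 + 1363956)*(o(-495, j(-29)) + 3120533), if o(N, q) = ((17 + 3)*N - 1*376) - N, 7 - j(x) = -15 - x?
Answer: -6647577479936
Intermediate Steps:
j(x) = 22 + x (j(x) = 7 - (-15 - x) = 7 + (15 + x) = 22 + x)
o(N, q) = -376 + 19*N (o(N, q) = (20*N - 376) - N = (-376 + 20*N) - N = -376 + 19*N)
(-3500924 + 1363956)*(o(-495, j(-29)) + 3120533) = (-3500924 + 1363956)*((-376 + 19*(-495)) + 3120533) = -2136968*((-376 - 9405) + 3120533) = -2136968*(-9781 + 3120533) = -2136968*3110752 = -6647577479936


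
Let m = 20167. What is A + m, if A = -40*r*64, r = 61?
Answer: -135993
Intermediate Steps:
A = -156160 (A = -40*61*64 = -2440*64 = -156160)
A + m = -156160 + 20167 = -135993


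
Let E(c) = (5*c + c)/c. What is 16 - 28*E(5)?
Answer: -152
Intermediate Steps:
E(c) = 6 (E(c) = (6*c)/c = 6)
16 - 28*E(5) = 16 - 28*6 = 16 - 168 = -152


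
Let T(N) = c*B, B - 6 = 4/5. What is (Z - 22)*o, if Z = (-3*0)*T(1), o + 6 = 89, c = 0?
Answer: -1826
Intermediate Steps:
o = 83 (o = -6 + 89 = 83)
B = 34/5 (B = 6 + 4/5 = 34/5 ≈ 6.8000)
T(N) = 0 (T(N) = 0*(34/5) = 0)
Z = 0 (Z = -3*0*0 = 0*0 = 0)
(Z - 22)*o = (0 - 22)*83 = -22*83 = -1826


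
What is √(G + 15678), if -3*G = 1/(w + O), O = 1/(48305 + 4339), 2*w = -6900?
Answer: √517162003264258903730/181621799 ≈ 125.21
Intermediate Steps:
w = -3450 (w = (½)*(-6900) = -3450)
O = 1/52644 ≈ 1.8996e-5
G = 17548/181621799 (G = -1/(3*(-3450 + 1/52644)) = -1/(3*(-181621799/52644)) = -⅓*(-52644/181621799) = 17548/181621799 ≈ 9.6618e-5)
√(G + 15678) = √(17548/181621799 + 15678) = √(2847466582270/181621799) = √517162003264258903730/181621799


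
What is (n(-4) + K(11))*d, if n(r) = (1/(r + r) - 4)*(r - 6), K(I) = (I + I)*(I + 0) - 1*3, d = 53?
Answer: 59413/4 ≈ 14853.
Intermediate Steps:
K(I) = -3 + 2*I² (K(I) = (2*I)*I - 3 = 2*I² - 3 = -3 + 2*I²)
n(r) = (-6 + r)*(-4 + 1/(2*r)) (n(r) = (1/(2*r) - 4)*(-6 + r) = (-4 + 1/(2*r))*(-6 + r) = (-6 + r)*(-4 + 1/(2*r)))
(n(-4) + K(11))*d = ((49/2 - 4*(-4) - 3/(-4)) + (-3 + 2*11²))*53 = ((49/2 + 16 - 3*(-¼)) + (-3 + 2*121))*53 = ((49/2 + 16 + ¾) + (-3 + 242))*53 = (165/4 + 239)*53 = (1121/4)*53 = 59413/4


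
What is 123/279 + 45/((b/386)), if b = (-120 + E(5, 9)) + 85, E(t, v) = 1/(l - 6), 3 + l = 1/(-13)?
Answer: -63482839/128433 ≈ -494.29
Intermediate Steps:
l = -40/13 (l = -3 + 1/(-13) = -3 - 1/13 = -40/13 ≈ -3.0769)
E(t, v) = -13/118 (E(t, v) = 1/(-40/13 - 6) = 1/(-118/13) = -13/118)
b = -4143/118 (b = (-120 - 13/118) + 85 = -14173/118 + 85 = -4143/118 ≈ -35.110)
123/279 + 45/((b/386)) = 123/279 + 45/((-4143/118/386)) = 123*(1/279) + 45/((-4143/118*1/386)) = 41/93 + 45/(-4143/45548) = 41/93 + 45*(-45548/4143) = 41/93 - 683220/1381 = -63482839/128433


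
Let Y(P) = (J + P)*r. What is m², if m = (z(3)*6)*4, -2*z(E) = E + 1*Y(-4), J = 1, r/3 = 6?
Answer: 374544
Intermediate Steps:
r = 18 (r = 3*6 = 18)
Y(P) = 18 + 18*P (Y(P) = (1 + P)*18 = 18 + 18*P)
z(E) = 27 - E/2 (z(E) = -(E + 1*(18 + 18*(-4)))/2 = -(E + 1*(18 - 72))/2 = -(E + 1*(-54))/2 = -(E - 54)/2 = -(-54 + E)/2 = 27 - E/2)
m = 612 (m = ((27 - ½*3)*6)*4 = ((27 - 3/2)*6)*4 = ((51/2)*6)*4 = 153*4 = 612)
m² = 612² = 374544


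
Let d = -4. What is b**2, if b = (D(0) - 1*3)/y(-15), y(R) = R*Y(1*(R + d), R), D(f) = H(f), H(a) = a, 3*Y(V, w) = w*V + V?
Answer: 9/1768900 ≈ 5.0879e-6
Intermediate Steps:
Y(V, w) = V/3 + V*w/3 (Y(V, w) = (w*V + V)/3 = (V*w + V)/3 = (V + V*w)/3 = V/3 + V*w/3)
D(f) = f
y(R) = R*(1 + R)*(-4 + R)/3 (y(R) = R*((1*(R - 4))*(1 + R)/3) = R*((1*(-4 + R))*(1 + R)/3) = R*((-4 + R)*(1 + R)/3) = R*((1 + R)*(-4 + R)/3) = R*(1 + R)*(-4 + R)/3)
b = 3/1330 (b = (0 - 1*3)/(((1/3)*(-15)*(1 - 15)*(-4 - 15))) = (0 - 3)/(((1/3)*(-15)*(-14)*(-19))) = -3/(-1330) = -3*(-1/1330) = 3/1330 ≈ 0.0022556)
b**2 = (3/1330)**2 = 9/1768900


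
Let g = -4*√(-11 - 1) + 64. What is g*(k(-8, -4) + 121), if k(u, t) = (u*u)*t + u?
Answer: -9152 + 1144*I*√3 ≈ -9152.0 + 1981.5*I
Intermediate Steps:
k(u, t) = u + t*u² (k(u, t) = u²*t + u = t*u² + u = u + t*u²)
g = 64 - 8*I*√3 (g = -8*I*√3 + 64 = 64 - 8*I*√3 ≈ 64.0 - 13.856*I)
g*(k(-8, -4) + 121) = (64 - 8*I*√3)*(-8*(1 - 4*(-8)) + 121) = (64 - 8*I*√3)*(-8*(1 + 32) + 121) = (64 - 8*I*√3)*(-8*33 + 121) = (64 - 8*I*√3)*(-264 + 121) = (64 - 8*I*√3)*(-143) = -9152 + 1144*I*√3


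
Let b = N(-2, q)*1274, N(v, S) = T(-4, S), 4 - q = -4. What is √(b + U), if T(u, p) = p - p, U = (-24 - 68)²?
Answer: 92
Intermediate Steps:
q = 8 (q = 4 - 1*(-4) = 4 + 4 = 8)
U = 8464 (U = (-92)² = 8464)
T(u, p) = 0
N(v, S) = 0
b = 0 (b = 0*1274 = 0)
√(b + U) = √(0 + 8464) = √8464 = 92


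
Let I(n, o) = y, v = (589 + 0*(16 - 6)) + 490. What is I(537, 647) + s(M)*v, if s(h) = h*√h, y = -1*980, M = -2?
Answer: -980 - 2158*I*√2 ≈ -980.0 - 3051.9*I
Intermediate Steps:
y = -980
v = 1079 (v = (589 + 0*10) + 490 = (589 + 0) + 490 = 589 + 490 = 1079)
s(h) = h^(3/2)
I(n, o) = -980
I(537, 647) + s(M)*v = -980 + (-2)^(3/2)*1079 = -980 - 2*I*√2*1079 = -980 - 2158*I*√2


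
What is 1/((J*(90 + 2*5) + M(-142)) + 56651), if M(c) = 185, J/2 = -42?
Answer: 1/48436 ≈ 2.0646e-5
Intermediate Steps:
J = -84 (J = 2*(-42) = -84)
1/((J*(90 + 2*5) + M(-142)) + 56651) = 1/((-84*(90 + 2*5) + 185) + 56651) = 1/((-84*(90 + 10) + 185) + 56651) = 1/((-84*100 + 185) + 56651) = 1/((-8400 + 185) + 56651) = 1/(-8215 + 56651) = 1/48436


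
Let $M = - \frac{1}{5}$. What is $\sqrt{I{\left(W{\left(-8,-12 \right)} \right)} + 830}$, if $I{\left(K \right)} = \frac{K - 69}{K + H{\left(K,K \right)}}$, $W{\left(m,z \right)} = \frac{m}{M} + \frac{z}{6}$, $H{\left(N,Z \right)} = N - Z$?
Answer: $\frac{9 \sqrt{14782}}{38} \approx 28.796$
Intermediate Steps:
$M = - \frac{1}{5}$ ($M = \left(-1\right) \frac{1}{5} = - \frac{1}{5} \approx -0.2$)
$W{\left(m,z \right)} = - 5 m + \frac{z}{6}$ ($W{\left(m,z \right)} = \frac{m}{- \frac{1}{5}} + \frac{z}{6} = m \left(-5\right) + z \frac{1}{6} = - 5 m + \frac{z}{6}$)
$I{\left(K \right)} = \frac{-69 + K}{K}$ ($I{\left(K \right)} = \frac{K - 69}{K + \left(K - K\right)} = \frac{-69 + K}{K + 0} = \frac{-69 + K}{K}$)
$\sqrt{I{\left(W{\left(-8,-12 \right)} \right)} + 830} = \sqrt{\frac{-69 + \left(\left(-5\right) \left(-8\right) + \frac{1}{6} \left(-12\right)\right)}{\left(-5\right) \left(-8\right) + \frac{1}{6} \left(-12\right)} + 830} = \sqrt{\frac{-69 + \left(40 - 2\right)}{40 - 2} + 830} = \sqrt{\frac{-69 + 38}{38} + 830} = \sqrt{\frac{1}{38} \left(-31\right) + 830} = \sqrt{- \frac{31}{38} + 830} = \sqrt{\frac{31509}{38}} = \frac{9 \sqrt{14782}}{38}$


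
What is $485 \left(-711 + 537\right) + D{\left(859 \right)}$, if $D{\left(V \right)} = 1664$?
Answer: $-82726$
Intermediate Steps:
$485 \left(-711 + 537\right) + D{\left(859 \right)} = 485 \left(-711 + 537\right) + 1664 = 485 \left(-174\right) + 1664 = -84390 + 1664 = -82726$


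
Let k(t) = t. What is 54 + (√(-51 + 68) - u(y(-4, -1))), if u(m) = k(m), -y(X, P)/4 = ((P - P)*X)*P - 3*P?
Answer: 66 + √17 ≈ 70.123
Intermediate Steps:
y(X, P) = 12*P (y(X, P) = -4*(((P - P)*X)*P - 3*P) = -4*((0*X)*P - 3*P) = -4*(0*P - 3*P) = -4*(0 - 3*P) = -(-12)*P = 12*P)
u(m) = m
54 + (√(-51 + 68) - u(y(-4, -1))) = 54 + (√(-51 + 68) - 12*(-1)) = 54 + (√17 - 1*(-12)) = 54 + (√17 + 12) = 54 + (12 + √17) = 66 + √17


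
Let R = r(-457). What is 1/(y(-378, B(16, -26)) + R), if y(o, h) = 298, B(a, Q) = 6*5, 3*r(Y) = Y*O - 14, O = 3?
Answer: -3/491 ≈ -0.0061100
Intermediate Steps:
r(Y) = -14/3 + Y (r(Y) = (Y*3 - 14)/3 = (3*Y - 14)/3 = (-14 + 3*Y)/3 = -14/3 + Y)
R = -1385/3 (R = -14/3 - 457 = -1385/3 ≈ -461.67)
B(a, Q) = 30
1/(y(-378, B(16, -26)) + R) = 1/(298 - 1385/3) = 1/(-491/3) = -3/491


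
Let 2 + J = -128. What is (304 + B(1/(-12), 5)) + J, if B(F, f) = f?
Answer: 179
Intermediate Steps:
J = -130 (J = -2 - 128 = -130)
(304 + B(1/(-12), 5)) + J = (304 + 5) - 130 = 309 - 130 = 179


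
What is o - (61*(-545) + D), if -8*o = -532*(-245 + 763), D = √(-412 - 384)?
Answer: 67692 - 2*I*√199 ≈ 67692.0 - 28.213*I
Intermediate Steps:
D = 2*I*√199 (D = √(-796) = 2*I*√199 ≈ 28.213*I)
o = 34447 (o = -(-133)*(-245 + 763)/2 = -(-133)*518/2 = -⅛*(-275576) = 34447)
o - (61*(-545) + D) = 34447 - (61*(-545) + 2*I*√199) = 34447 - (-33245 + 2*I*√199) = 34447 + (33245 - 2*I*√199) = 67692 - 2*I*√199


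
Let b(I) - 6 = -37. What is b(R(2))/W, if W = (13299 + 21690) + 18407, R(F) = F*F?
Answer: -31/53396 ≈ -0.00058057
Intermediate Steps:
R(F) = F²
b(I) = -31 (b(I) = 6 - 37 = -31)
W = 53396 (W = 34989 + 18407 = 53396)
b(R(2))/W = -31/53396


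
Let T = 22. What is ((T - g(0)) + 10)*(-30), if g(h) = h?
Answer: -960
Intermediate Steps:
((T - g(0)) + 10)*(-30) = ((22 - 1*0) + 10)*(-30) = ((22 + 0) + 10)*(-30) = (22 + 10)*(-30) = 32*(-30) = -960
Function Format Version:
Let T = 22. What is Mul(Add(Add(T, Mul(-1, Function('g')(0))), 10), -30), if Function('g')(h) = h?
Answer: -960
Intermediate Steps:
Mul(Add(Add(T, Mul(-1, Function('g')(0))), 10), -30) = Mul(Add(Add(22, Mul(-1, 0)), 10), -30) = Mul(Add(Add(22, 0), 10), -30) = Mul(Add(22, 10), -30) = Mul(32, -30) = -960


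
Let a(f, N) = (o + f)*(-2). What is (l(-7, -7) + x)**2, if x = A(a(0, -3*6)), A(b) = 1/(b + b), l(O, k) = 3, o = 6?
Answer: 5041/576 ≈ 8.7517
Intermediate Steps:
a(f, N) = -12 - 2*f (a(f, N) = (6 + f)*(-2) = -12 - 2*f)
A(b) = 1/(2*b)
x = -1/24 (x = 1/(2*(-12 - 2*0)) = 1/(2*(-12 + 0)) = (1/2)/(-12) = (1/2)*(-1/12) = -1/24 ≈ -0.041667)
(l(-7, -7) + x)**2 = (3 - 1/24)**2 = (71/24)**2 = 5041/576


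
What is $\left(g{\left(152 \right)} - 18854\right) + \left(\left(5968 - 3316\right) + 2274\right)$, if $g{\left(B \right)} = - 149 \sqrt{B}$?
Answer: $-13928 - 298 \sqrt{38} \approx -15765.0$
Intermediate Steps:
$\left(g{\left(152 \right)} - 18854\right) + \left(\left(5968 - 3316\right) + 2274\right) = \left(- 149 \sqrt{152} - 18854\right) + \left(\left(5968 - 3316\right) + 2274\right) = \left(- 149 \cdot 2 \sqrt{38} - 18854\right) + \left(2652 + 2274\right) = \left(- 298 \sqrt{38} - 18854\right) + 4926 = \left(-18854 - 298 \sqrt{38}\right) + 4926 = -13928 - 298 \sqrt{38}$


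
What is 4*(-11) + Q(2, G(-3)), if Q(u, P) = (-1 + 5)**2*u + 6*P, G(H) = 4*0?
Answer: -12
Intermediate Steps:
G(H) = 0
Q(u, P) = 6*P + 16*u (Q(u, P) = 4**2*u + 6*P = 16*u + 6*P = 6*P + 16*u)
4*(-11) + Q(2, G(-3)) = 4*(-11) + (6*0 + 16*2) = -44 + (0 + 32) = -44 + 32 = -12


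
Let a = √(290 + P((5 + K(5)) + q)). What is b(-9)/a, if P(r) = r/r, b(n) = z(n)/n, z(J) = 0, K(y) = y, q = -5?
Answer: 0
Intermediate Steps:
b(n) = 0 (b(n) = 0/n = 0)
P(r) = 1
a = √291 (a = √(290 + 1) = √291 ≈ 17.059)
b(-9)/a = 0/(√291) = 0*(√291/291) = 0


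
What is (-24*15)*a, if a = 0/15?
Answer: 0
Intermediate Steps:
a = 0 (a = 0*(1/15) = 0)
(-24*15)*a = -24*15*0 = -360*0 = 0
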